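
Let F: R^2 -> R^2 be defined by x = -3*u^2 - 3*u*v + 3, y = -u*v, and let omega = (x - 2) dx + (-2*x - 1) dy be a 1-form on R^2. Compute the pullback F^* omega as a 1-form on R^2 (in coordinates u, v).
F^* omega = (18*u^3 + 21*u^2*v + 3*u*v^2 - 6*u + 4*v) du + (u*(3*u^2 + 3*u*v + 4)) dv

Using F^*(f dg) = (f ∘ F) d(g ∘ F), substitute each coordinate x_i by F_i(u, v) in f_i, and replace dx_i by d F_i = (∂F_i/∂u) du + (∂F_i/∂v) dv.
  For the x component: f_1(F) = -3*u^2 - 3*u*v + 1; d F_1 = (-6*u - 3*v) du + (-3*u) dv
  For the y component: f_2(F) = 6*u^2 + 6*u*v - 7; d F_2 = (-v) du + (-u) dv
Combining and collecting du, dv coefficients:
  coeff of du: 18*u^3 + 21*u^2*v + 3*u*v^2 - 6*u + 4*v
  coeff of dv: u*(3*u^2 + 3*u*v + 4)
F^* omega = (18*u^3 + 21*u^2*v + 3*u*v^2 - 6*u + 4*v) du + (u*(3*u^2 + 3*u*v + 4)) dv.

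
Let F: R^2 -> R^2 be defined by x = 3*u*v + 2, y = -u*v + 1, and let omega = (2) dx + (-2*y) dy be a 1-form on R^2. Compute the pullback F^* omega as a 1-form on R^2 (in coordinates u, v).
F^* omega = (2*v*(-u*v + 4)) du + (2*u*(-u*v + 4)) dv

Using F^*(f dg) = (f ∘ F) d(g ∘ F), substitute each coordinate x_i by F_i(u, v) in f_i, and replace dx_i by d F_i = (∂F_i/∂u) du + (∂F_i/∂v) dv.
  For the x component: f_1(F) = 2; d F_1 = (3*v) du + (3*u) dv
  For the y component: f_2(F) = 2*u*v - 2; d F_2 = (-v) du + (-u) dv
Combining and collecting du, dv coefficients:
  coeff of du: 2*v*(-u*v + 4)
  coeff of dv: 2*u*(-u*v + 4)
F^* omega = (2*v*(-u*v + 4)) du + (2*u*(-u*v + 4)) dv.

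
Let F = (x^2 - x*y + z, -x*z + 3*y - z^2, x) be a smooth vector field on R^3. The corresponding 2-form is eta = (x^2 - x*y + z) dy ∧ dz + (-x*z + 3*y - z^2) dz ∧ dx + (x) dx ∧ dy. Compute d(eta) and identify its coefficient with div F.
d(eta) = (2*x - y + 3) dx ∧ dy ∧ dz; div F = 2*x - y + 3

For a 2-form in R^3 of the form above, applying d gives a 3-form with coefficient ∂P/∂x + ∂Q/∂y + ∂R/∂z:
  ∂P/∂x = 2*x - y
  ∂Q/∂y = 3
  ∂R/∂z = 0
Sum = 2*x - y + 3, which is exactly div F.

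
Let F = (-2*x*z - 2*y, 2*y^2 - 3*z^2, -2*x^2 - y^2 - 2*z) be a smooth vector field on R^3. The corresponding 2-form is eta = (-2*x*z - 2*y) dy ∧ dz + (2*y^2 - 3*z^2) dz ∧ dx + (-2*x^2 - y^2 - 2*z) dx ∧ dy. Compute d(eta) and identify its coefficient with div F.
d(eta) = (4*y - 2*z - 2) dx ∧ dy ∧ dz; div F = 4*y - 2*z - 2

For a 2-form in R^3 of the form above, applying d gives a 3-form with coefficient ∂P/∂x + ∂Q/∂y + ∂R/∂z:
  ∂P/∂x = -2*z
  ∂Q/∂y = 4*y
  ∂R/∂z = -2
Sum = 4*y - 2*z - 2, which is exactly div F.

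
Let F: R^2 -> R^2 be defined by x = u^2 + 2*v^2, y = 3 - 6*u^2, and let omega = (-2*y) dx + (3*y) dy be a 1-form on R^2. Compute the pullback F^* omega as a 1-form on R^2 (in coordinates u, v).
F^* omega = (240*u^3 - 120*u) du + (24*v*(2*u^2 - 1)) dv

Using F^*(f dg) = (f ∘ F) d(g ∘ F), substitute each coordinate x_i by F_i(u, v) in f_i, and replace dx_i by d F_i = (∂F_i/∂u) du + (∂F_i/∂v) dv.
  For the x component: f_1(F) = 12*u^2 - 6; d F_1 = (2*u) du + (4*v) dv
  For the y component: f_2(F) = 9 - 18*u^2; d F_2 = (-12*u) du + (0) dv
Combining and collecting du, dv coefficients:
  coeff of du: 240*u^3 - 120*u
  coeff of dv: 24*v*(2*u^2 - 1)
F^* omega = (240*u^3 - 120*u) du + (24*v*(2*u^2 - 1)) dv.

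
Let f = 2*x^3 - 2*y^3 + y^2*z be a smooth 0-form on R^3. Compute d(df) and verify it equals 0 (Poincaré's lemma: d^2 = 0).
d(df) = 0

Step 1: df = sum_i (∂f/∂x_i) dx_i = (6*x^2) dx + (2*y*(-3*y + z)) dy + (y^2) dz.
Step 2: Apply d again. Using the 1-form formula, the coefficient of dx ∧ dy in d(df) is ∂^2 f/∂x ∂y - ∂^2 f/∂y ∂x = (0) - (0) = 0 (equality of mixed partials for smooth f).
Similarly for dx ∧ dz and dy ∧ dz — all coefficients vanish. So d(df) = 0.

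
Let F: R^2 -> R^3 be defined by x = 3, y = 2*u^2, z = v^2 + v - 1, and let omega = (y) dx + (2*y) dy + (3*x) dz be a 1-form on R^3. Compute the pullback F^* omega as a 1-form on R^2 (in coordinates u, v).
F^* omega = (16*u^3) du + (18*v + 9) dv

Using F^*(f dg) = (f ∘ F) d(g ∘ F), substitute each coordinate x_i by F_i(u, v) in f_i, and replace dx_i by d F_i = (∂F_i/∂u) du + (∂F_i/∂v) dv.
  For the x component: f_1(F) = 2*u^2; d F_1 = (0) du + (0) dv
  For the y component: f_2(F) = 4*u^2; d F_2 = (4*u) du + (0) dv
  For the z component: f_3(F) = 9; d F_3 = (0) du + (2*v + 1) dv
Combining and collecting du, dv coefficients:
  coeff of du: 16*u^3
  coeff of dv: 18*v + 9
F^* omega = (16*u^3) du + (18*v + 9) dv.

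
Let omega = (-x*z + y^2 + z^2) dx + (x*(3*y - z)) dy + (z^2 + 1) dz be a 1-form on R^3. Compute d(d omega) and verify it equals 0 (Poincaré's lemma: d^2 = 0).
d(d omega) = 0

Step 1: d omega = sum_{i<j} (∂f_j/∂x_i - ∂f_i/∂x_j) dx_i ∧ dx_j:
  coeff of dx ∧ dy: y - z
  coeff of dx ∧ dz: x - 2*z
  coeff of dy ∧ dz: x
Step 2: Apply d again to each 2-form coefficient. The only possible 3-form in R^3 is dx ∧ dy ∧ dz, with coefficient
  ∂(coeff of dy∧dz)/∂x - ∂(coeff of dx∧dz)/∂y + ∂(coeff of dx∧dy)/∂z
  = ∂/∂x (x) - ∂/∂y (x - 2*z) + ∂/∂z (y - z).
Each of these terms simplifies to sums of mixed partials that cancel in pairs. The result is 0 (by equality of mixed partials for smooth functions — Schwarz / Clairaut).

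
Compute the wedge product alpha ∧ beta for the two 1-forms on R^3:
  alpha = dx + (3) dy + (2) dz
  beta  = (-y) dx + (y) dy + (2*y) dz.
alpha ∧ beta = (4*y) dx ∧ dy + (4*y) dx ∧ dz + (4*y) dy ∧ dz

Distribute the wedge, using dx_i ∧ dx_j = -dx_j ∧ dx_i and dx_i ∧ dx_i = 0. For each pair (i, j) with i < j, the coefficient of dx_i ∧ dx_j in alpha ∧ beta is (alpha_i * beta_j - alpha_j * beta_i). Collecting: alpha ∧ beta = (4*y) dx ∧ dy + (4*y) dx ∧ dz + (4*y) dy ∧ dz.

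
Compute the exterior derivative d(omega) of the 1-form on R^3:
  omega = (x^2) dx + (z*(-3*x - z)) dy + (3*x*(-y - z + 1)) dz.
d(omega) = (-3*z) dx ∧ dy + (-3*y - 3*z + 3) dx ∧ dz + (2*z) dy ∧ dz

For a 1-form omega = sum_i f_i dx_i, the exterior derivative is
  d(omega) = sum_{i < j} (∂f_j/∂x_i - ∂f_i/∂x_j) dx_i ∧ dx_j.
  coefficient of dx ∧ dy: ∂f_2/∂x - ∂f_1/∂y = ∂(z*(-3*x - z))/∂x - ∂(x^2)/∂y = -3*z
  coefficient of dx ∧ dz: ∂f_3/∂x - ∂f_1/∂z = ∂(3*x*(-y - z + 1))/∂x - ∂(x^2)/∂z = -3*y - 3*z + 3
  coefficient of dy ∧ dz: ∂f_3/∂y - ∂f_2/∂z = ∂(3*x*(-y - z + 1))/∂y - ∂(z*(-3*x - z))/∂z = 2*z
Assembling: d(omega) = (-3*z) dx ∧ dy + (-3*y - 3*z + 3) dx ∧ dz + (2*z) dy ∧ dz.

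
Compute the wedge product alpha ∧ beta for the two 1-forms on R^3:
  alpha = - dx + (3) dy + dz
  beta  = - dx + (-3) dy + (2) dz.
alpha ∧ beta = (6) dx ∧ dy + (-1) dx ∧ dz + (9) dy ∧ dz

Distribute the wedge, using dx_i ∧ dx_j = -dx_j ∧ dx_i and dx_i ∧ dx_i = 0. For each pair (i, j) with i < j, the coefficient of dx_i ∧ dx_j in alpha ∧ beta is (alpha_i * beta_j - alpha_j * beta_i). Collecting: alpha ∧ beta = (6) dx ∧ dy + (-1) dx ∧ dz + (9) dy ∧ dz.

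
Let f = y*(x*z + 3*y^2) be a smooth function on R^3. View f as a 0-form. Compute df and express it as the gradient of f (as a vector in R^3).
df = (y*z) dx + (x*z + 9*y^2) dy + (x*y) dz; grad f = (y*z, x*z + 9*y^2, x*y)

For a 0-form f, d f = (∂f/∂x) dx + (∂f/∂y) dy + (∂f/∂z) dz. The components of the vector representation are exactly the entries of grad f in Cartesian coordinates:
  ∂f/∂x = y*z
  ∂f/∂y = x*z + 9*y^2
  ∂f/∂z = x*y.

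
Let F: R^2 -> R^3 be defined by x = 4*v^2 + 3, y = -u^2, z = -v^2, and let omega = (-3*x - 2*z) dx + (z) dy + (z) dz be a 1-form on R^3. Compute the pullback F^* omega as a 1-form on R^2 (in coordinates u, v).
F^* omega = (2*u*v^2) du + (-78*v^3 - 72*v) dv

Using F^*(f dg) = (f ∘ F) d(g ∘ F), substitute each coordinate x_i by F_i(u, v) in f_i, and replace dx_i by d F_i = (∂F_i/∂u) du + (∂F_i/∂v) dv.
  For the x component: f_1(F) = -10*v^2 - 9; d F_1 = (0) du + (8*v) dv
  For the y component: f_2(F) = -v^2; d F_2 = (-2*u) du + (0) dv
  For the z component: f_3(F) = -v^2; d F_3 = (0) du + (-2*v) dv
Combining and collecting du, dv coefficients:
  coeff of du: 2*u*v^2
  coeff of dv: -78*v^3 - 72*v
F^* omega = (2*u*v^2) du + (-78*v^3 - 72*v) dv.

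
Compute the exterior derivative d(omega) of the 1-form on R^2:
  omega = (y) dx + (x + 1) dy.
d(omega) = 0

For a 1-form omega = sum_i f_i dx_i, the exterior derivative is
  d(omega) = sum_{i < j} (∂f_j/∂x_i - ∂f_i/∂x_j) dx_i ∧ dx_j.

Assembling: d(omega) = 0.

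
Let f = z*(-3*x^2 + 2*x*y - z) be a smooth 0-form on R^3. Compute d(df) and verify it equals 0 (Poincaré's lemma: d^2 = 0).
d(df) = 0

Step 1: df = sum_i (∂f/∂x_i) dx_i = (2*z*(-3*x + y)) dx + (2*x*z) dy + (-3*x^2 + 2*x*y - 2*z) dz.
Step 2: Apply d again. Using the 1-form formula, the coefficient of dx ∧ dy in d(df) is ∂^2 f/∂x ∂y - ∂^2 f/∂y ∂x = (2*z) - (2*z) = 0 (equality of mixed partials for smooth f).
Similarly for dx ∧ dz and dy ∧ dz — all coefficients vanish. So d(df) = 0.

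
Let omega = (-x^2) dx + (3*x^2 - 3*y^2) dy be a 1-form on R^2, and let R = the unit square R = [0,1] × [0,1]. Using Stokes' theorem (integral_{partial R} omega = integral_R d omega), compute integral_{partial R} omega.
integral_(partial R) omega = 3

Stokes: integral_partial_R omega = integral_R d omega with d omega = (∂Q/∂x - ∂P/∂y) dx ∧ dy.
  ∂Q/∂x = 6*x
  ∂P/∂y = 0
  integrand = ∂Q/∂x - ∂P/∂y = 6*x.
Integrating over R: integral_0^1 integral_0^1 (6*x) dx dy = 3.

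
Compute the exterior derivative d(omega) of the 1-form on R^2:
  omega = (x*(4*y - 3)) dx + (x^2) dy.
d(omega) = (-2*x) dx ∧ dy

For a 1-form omega = sum_i f_i dx_i, the exterior derivative is
  d(omega) = sum_{i < j} (∂f_j/∂x_i - ∂f_i/∂x_j) dx_i ∧ dx_j.
  coefficient of dx ∧ dy: ∂f_2/∂x - ∂f_1/∂y = ∂(x^2)/∂x - ∂(x*(4*y - 3))/∂y = -2*x
Assembling: d(omega) = (-2*x) dx ∧ dy.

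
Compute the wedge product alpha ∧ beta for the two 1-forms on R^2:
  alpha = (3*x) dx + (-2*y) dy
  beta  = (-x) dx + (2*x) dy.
alpha ∧ beta = (2*x*(3*x - y)) dx ∧ dy

Distribute the wedge, using dx_i ∧ dx_j = -dx_j ∧ dx_i and dx_i ∧ dx_i = 0. For each pair (i, j) with i < j, the coefficient of dx_i ∧ dx_j in alpha ∧ beta is (alpha_i * beta_j - alpha_j * beta_i). Collecting: alpha ∧ beta = (2*x*(3*x - y)) dx ∧ dy.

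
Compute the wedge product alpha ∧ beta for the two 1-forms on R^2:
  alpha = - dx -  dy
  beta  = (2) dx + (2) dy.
alpha ∧ beta = 0

Distribute the wedge, using dx_i ∧ dx_j = -dx_j ∧ dx_i and dx_i ∧ dx_i = 0. For each pair (i, j) with i < j, the coefficient of dx_i ∧ dx_j in alpha ∧ beta is (alpha_i * beta_j - alpha_j * beta_i). Collecting: alpha ∧ beta = 0.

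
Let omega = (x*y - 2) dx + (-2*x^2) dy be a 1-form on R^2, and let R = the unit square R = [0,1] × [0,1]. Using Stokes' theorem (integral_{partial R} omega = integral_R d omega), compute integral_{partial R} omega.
integral_(partial R) omega = -5/2

Stokes: integral_partial_R omega = integral_R d omega with d omega = (∂Q/∂x - ∂P/∂y) dx ∧ dy.
  ∂Q/∂x = -4*x
  ∂P/∂y = x
  integrand = ∂Q/∂x - ∂P/∂y = -5*x.
Integrating over R: integral_0^1 integral_0^1 (-5*x) dx dy = -5/2.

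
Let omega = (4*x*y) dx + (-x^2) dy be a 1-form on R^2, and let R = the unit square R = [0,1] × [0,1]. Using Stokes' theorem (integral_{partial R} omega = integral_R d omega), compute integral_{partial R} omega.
integral_(partial R) omega = -3

Stokes: integral_partial_R omega = integral_R d omega with d omega = (∂Q/∂x - ∂P/∂y) dx ∧ dy.
  ∂Q/∂x = -2*x
  ∂P/∂y = 4*x
  integrand = ∂Q/∂x - ∂P/∂y = -6*x.
Integrating over R: integral_0^1 integral_0^1 (-6*x) dx dy = -3.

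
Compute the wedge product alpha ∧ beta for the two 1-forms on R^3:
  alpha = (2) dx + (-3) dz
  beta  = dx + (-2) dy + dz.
alpha ∧ beta = (-4) dx ∧ dy + (5) dx ∧ dz + (-6) dy ∧ dz

Distribute the wedge, using dx_i ∧ dx_j = -dx_j ∧ dx_i and dx_i ∧ dx_i = 0. For each pair (i, j) with i < j, the coefficient of dx_i ∧ dx_j in alpha ∧ beta is (alpha_i * beta_j - alpha_j * beta_i). Collecting: alpha ∧ beta = (-4) dx ∧ dy + (5) dx ∧ dz + (-6) dy ∧ dz.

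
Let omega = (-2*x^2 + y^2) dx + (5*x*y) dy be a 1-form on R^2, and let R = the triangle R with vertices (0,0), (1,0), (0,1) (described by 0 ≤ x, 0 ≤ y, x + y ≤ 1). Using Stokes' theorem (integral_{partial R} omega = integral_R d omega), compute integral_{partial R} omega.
integral_(partial R) omega = 1/2

Stokes: integral_partial_R omega = integral_R d omega with d omega = (∂Q/∂x - ∂P/∂y) dx ∧ dy.
  ∂Q/∂x = 5*y
  ∂P/∂y = 2*y
  integrand = ∂Q/∂x - ∂P/∂y = 3*y.
Integrating over R: integral_0^1 integral_0^{1-x} (3*y) dy dx = 1/2.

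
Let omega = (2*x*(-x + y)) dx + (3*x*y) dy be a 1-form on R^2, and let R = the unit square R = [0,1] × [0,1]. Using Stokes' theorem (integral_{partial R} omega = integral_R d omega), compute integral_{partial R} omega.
integral_(partial R) omega = 1/2

Stokes: integral_partial_R omega = integral_R d omega with d omega = (∂Q/∂x - ∂P/∂y) dx ∧ dy.
  ∂Q/∂x = 3*y
  ∂P/∂y = 2*x
  integrand = ∂Q/∂x - ∂P/∂y = -2*x + 3*y.
Integrating over R: integral_0^1 integral_0^1 (-2*x + 3*y) dx dy = 1/2.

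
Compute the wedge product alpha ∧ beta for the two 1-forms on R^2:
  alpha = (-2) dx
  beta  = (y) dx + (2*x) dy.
alpha ∧ beta = (-4*x) dx ∧ dy

Distribute the wedge, using dx_i ∧ dx_j = -dx_j ∧ dx_i and dx_i ∧ dx_i = 0. For each pair (i, j) with i < j, the coefficient of dx_i ∧ dx_j in alpha ∧ beta is (alpha_i * beta_j - alpha_j * beta_i). Collecting: alpha ∧ beta = (-4*x) dx ∧ dy.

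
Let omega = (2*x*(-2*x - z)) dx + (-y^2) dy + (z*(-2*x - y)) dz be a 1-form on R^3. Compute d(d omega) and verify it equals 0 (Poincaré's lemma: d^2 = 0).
d(d omega) = 0

Step 1: d omega = sum_{i<j} (∂f_j/∂x_i - ∂f_i/∂x_j) dx_i ∧ dx_j:
  coeff of dx ∧ dy: 0
  coeff of dx ∧ dz: 2*x - 2*z
  coeff of dy ∧ dz: -z
Step 2: Apply d again to each 2-form coefficient. The only possible 3-form in R^3 is dx ∧ dy ∧ dz, with coefficient
  ∂(coeff of dy∧dz)/∂x - ∂(coeff of dx∧dz)/∂y + ∂(coeff of dx∧dy)/∂z
  = ∂/∂x (-z) - ∂/∂y (2*x - 2*z) + ∂/∂z (0).
Each of these terms simplifies to sums of mixed partials that cancel in pairs. The result is 0 (by equality of mixed partials for smooth functions — Schwarz / Clairaut).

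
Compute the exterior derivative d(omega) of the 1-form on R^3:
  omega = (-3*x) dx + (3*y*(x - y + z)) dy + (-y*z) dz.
d(omega) = (3*y) dx ∧ dy + (-3*y - z) dy ∧ dz

For a 1-form omega = sum_i f_i dx_i, the exterior derivative is
  d(omega) = sum_{i < j} (∂f_j/∂x_i - ∂f_i/∂x_j) dx_i ∧ dx_j.
  coefficient of dx ∧ dy: ∂f_2/∂x - ∂f_1/∂y = ∂(3*y*(x - y + z))/∂x - ∂(-3*x)/∂y = 3*y
  coefficient of dy ∧ dz: ∂f_3/∂y - ∂f_2/∂z = ∂(-y*z)/∂y - ∂(3*y*(x - y + z))/∂z = -3*y - z
Assembling: d(omega) = (3*y) dx ∧ dy + (-3*y - z) dy ∧ dz.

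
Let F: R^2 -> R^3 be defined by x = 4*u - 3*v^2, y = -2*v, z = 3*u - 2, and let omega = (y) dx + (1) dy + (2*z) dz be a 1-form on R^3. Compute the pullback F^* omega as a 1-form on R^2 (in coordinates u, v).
F^* omega = (18*u - 8*v - 12) du + (12*v^2 - 2) dv

Using F^*(f dg) = (f ∘ F) d(g ∘ F), substitute each coordinate x_i by F_i(u, v) in f_i, and replace dx_i by d F_i = (∂F_i/∂u) du + (∂F_i/∂v) dv.
  For the x component: f_1(F) = -2*v; d F_1 = (4) du + (-6*v) dv
  For the y component: f_2(F) = 1; d F_2 = (0) du + (-2) dv
  For the z component: f_3(F) = 6*u - 4; d F_3 = (3) du + (0) dv
Combining and collecting du, dv coefficients:
  coeff of du: 18*u - 8*v - 12
  coeff of dv: 12*v^2 - 2
F^* omega = (18*u - 8*v - 12) du + (12*v^2 - 2) dv.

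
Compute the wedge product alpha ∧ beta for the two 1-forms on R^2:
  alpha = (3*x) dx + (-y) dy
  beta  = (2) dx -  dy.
alpha ∧ beta = (-3*x + 2*y) dx ∧ dy

Distribute the wedge, using dx_i ∧ dx_j = -dx_j ∧ dx_i and dx_i ∧ dx_i = 0. For each pair (i, j) with i < j, the coefficient of dx_i ∧ dx_j in alpha ∧ beta is (alpha_i * beta_j - alpha_j * beta_i). Collecting: alpha ∧ beta = (-3*x + 2*y) dx ∧ dy.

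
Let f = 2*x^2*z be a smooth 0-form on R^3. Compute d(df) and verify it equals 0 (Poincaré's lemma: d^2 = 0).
d(df) = 0

Step 1: df = sum_i (∂f/∂x_i) dx_i = (4*x*z) dx + (0) dy + (2*x^2) dz.
Step 2: Apply d again. Using the 1-form formula, the coefficient of dx ∧ dy in d(df) is ∂^2 f/∂x ∂y - ∂^2 f/∂y ∂x = (0) - (0) = 0 (equality of mixed partials for smooth f).
Similarly for dx ∧ dz and dy ∧ dz — all coefficients vanish. So d(df) = 0.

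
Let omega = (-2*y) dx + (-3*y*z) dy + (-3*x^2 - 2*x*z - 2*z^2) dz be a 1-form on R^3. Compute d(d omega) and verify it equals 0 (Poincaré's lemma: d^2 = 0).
d(d omega) = 0

Step 1: d omega = sum_{i<j} (∂f_j/∂x_i - ∂f_i/∂x_j) dx_i ∧ dx_j:
  coeff of dx ∧ dy: 2
  coeff of dx ∧ dz: -6*x - 2*z
  coeff of dy ∧ dz: 3*y
Step 2: Apply d again to each 2-form coefficient. The only possible 3-form in R^3 is dx ∧ dy ∧ dz, with coefficient
  ∂(coeff of dy∧dz)/∂x - ∂(coeff of dx∧dz)/∂y + ∂(coeff of dx∧dy)/∂z
  = ∂/∂x (3*y) - ∂/∂y (-6*x - 2*z) + ∂/∂z (2).
Each of these terms simplifies to sums of mixed partials that cancel in pairs. The result is 0 (by equality of mixed partials for smooth functions — Schwarz / Clairaut).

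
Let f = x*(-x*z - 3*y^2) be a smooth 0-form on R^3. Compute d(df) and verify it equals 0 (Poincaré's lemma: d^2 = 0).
d(df) = 0

Step 1: df = sum_i (∂f/∂x_i) dx_i = (-2*x*z - 3*y^2) dx + (-6*x*y) dy + (-x^2) dz.
Step 2: Apply d again. Using the 1-form formula, the coefficient of dx ∧ dy in d(df) is ∂^2 f/∂x ∂y - ∂^2 f/∂y ∂x = (-6*y) - (-6*y) = 0 (equality of mixed partials for smooth f).
Similarly for dx ∧ dz and dy ∧ dz — all coefficients vanish. So d(df) = 0.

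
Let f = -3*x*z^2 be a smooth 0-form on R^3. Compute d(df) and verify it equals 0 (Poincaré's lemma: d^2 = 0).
d(df) = 0

Step 1: df = sum_i (∂f/∂x_i) dx_i = (-3*z^2) dx + (0) dy + (-6*x*z) dz.
Step 2: Apply d again. Using the 1-form formula, the coefficient of dx ∧ dy in d(df) is ∂^2 f/∂x ∂y - ∂^2 f/∂y ∂x = (0) - (0) = 0 (equality of mixed partials for smooth f).
Similarly for dx ∧ dz and dy ∧ dz — all coefficients vanish. So d(df) = 0.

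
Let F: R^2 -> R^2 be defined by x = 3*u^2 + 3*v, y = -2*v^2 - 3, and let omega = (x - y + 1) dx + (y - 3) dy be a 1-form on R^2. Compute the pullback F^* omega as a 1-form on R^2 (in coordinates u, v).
F^* omega = (6*u*(3*u^2 + 2*v^2 + 3*v + 4)) du + (9*u^2 + 8*v^3 + 6*v^2 + 33*v + 12) dv

Using F^*(f dg) = (f ∘ F) d(g ∘ F), substitute each coordinate x_i by F_i(u, v) in f_i, and replace dx_i by d F_i = (∂F_i/∂u) du + (∂F_i/∂v) dv.
  For the x component: f_1(F) = 3*u^2 + 2*v^2 + 3*v + 4; d F_1 = (6*u) du + (3) dv
  For the y component: f_2(F) = -2*v^2 - 6; d F_2 = (0) du + (-4*v) dv
Combining and collecting du, dv coefficients:
  coeff of du: 6*u*(3*u^2 + 2*v^2 + 3*v + 4)
  coeff of dv: 9*u^2 + 8*v^3 + 6*v^2 + 33*v + 12
F^* omega = (6*u*(3*u^2 + 2*v^2 + 3*v + 4)) du + (9*u^2 + 8*v^3 + 6*v^2 + 33*v + 12) dv.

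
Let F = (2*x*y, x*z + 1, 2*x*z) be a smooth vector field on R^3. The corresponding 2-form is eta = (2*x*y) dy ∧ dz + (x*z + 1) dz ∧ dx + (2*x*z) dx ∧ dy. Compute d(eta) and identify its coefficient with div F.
d(eta) = (2*x + 2*y) dx ∧ dy ∧ dz; div F = 2*x + 2*y

For a 2-form in R^3 of the form above, applying d gives a 3-form with coefficient ∂P/∂x + ∂Q/∂y + ∂R/∂z:
  ∂P/∂x = 2*y
  ∂Q/∂y = 0
  ∂R/∂z = 2*x
Sum = 2*x + 2*y, which is exactly div F.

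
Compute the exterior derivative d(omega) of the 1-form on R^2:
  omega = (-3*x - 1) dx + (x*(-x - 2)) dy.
d(omega) = (-2*x - 2) dx ∧ dy

For a 1-form omega = sum_i f_i dx_i, the exterior derivative is
  d(omega) = sum_{i < j} (∂f_j/∂x_i - ∂f_i/∂x_j) dx_i ∧ dx_j.
  coefficient of dx ∧ dy: ∂f_2/∂x - ∂f_1/∂y = ∂(x*(-x - 2))/∂x - ∂(-3*x - 1)/∂y = -2*x - 2
Assembling: d(omega) = (-2*x - 2) dx ∧ dy.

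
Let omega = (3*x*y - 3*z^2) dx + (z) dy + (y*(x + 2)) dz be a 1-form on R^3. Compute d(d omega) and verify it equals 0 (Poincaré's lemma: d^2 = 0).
d(d omega) = 0

Step 1: d omega = sum_{i<j} (∂f_j/∂x_i - ∂f_i/∂x_j) dx_i ∧ dx_j:
  coeff of dx ∧ dy: -3*x
  coeff of dx ∧ dz: y + 6*z
  coeff of dy ∧ dz: x + 1
Step 2: Apply d again to each 2-form coefficient. The only possible 3-form in R^3 is dx ∧ dy ∧ dz, with coefficient
  ∂(coeff of dy∧dz)/∂x - ∂(coeff of dx∧dz)/∂y + ∂(coeff of dx∧dy)/∂z
  = ∂/∂x (x + 1) - ∂/∂y (y + 6*z) + ∂/∂z (-3*x).
Each of these terms simplifies to sums of mixed partials that cancel in pairs. The result is 0 (by equality of mixed partials for smooth functions — Schwarz / Clairaut).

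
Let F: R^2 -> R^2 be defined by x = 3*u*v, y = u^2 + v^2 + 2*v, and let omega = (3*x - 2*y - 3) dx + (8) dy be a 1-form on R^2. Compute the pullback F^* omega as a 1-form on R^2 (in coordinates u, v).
F^* omega = (-6*u^2*v + 27*u*v^2 + 16*u - 6*v^3 - 12*v^2 - 9*v) du + (-6*u^3 + 27*u^2*v - 6*u*v^2 - 12*u*v - 9*u + 16*v + 16) dv

Using F^*(f dg) = (f ∘ F) d(g ∘ F), substitute each coordinate x_i by F_i(u, v) in f_i, and replace dx_i by d F_i = (∂F_i/∂u) du + (∂F_i/∂v) dv.
  For the x component: f_1(F) = -2*u^2 + 9*u*v - 2*v^2 - 4*v - 3; d F_1 = (3*v) du + (3*u) dv
  For the y component: f_2(F) = 8; d F_2 = (2*u) du + (2*v + 2) dv
Combining and collecting du, dv coefficients:
  coeff of du: -6*u^2*v + 27*u*v^2 + 16*u - 6*v^3 - 12*v^2 - 9*v
  coeff of dv: -6*u^3 + 27*u^2*v - 6*u*v^2 - 12*u*v - 9*u + 16*v + 16
F^* omega = (-6*u^2*v + 27*u*v^2 + 16*u - 6*v^3 - 12*v^2 - 9*v) du + (-6*u^3 + 27*u^2*v - 6*u*v^2 - 12*u*v - 9*u + 16*v + 16) dv.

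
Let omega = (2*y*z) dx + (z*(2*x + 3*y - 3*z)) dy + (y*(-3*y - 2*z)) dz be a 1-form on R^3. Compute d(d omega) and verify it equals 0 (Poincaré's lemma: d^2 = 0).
d(d omega) = 0

Step 1: d omega = sum_{i<j} (∂f_j/∂x_i - ∂f_i/∂x_j) dx_i ∧ dx_j:
  coeff of dx ∧ dy: 0
  coeff of dx ∧ dz: -2*y
  coeff of dy ∧ dz: -2*x - 9*y + 4*z
Step 2: Apply d again to each 2-form coefficient. The only possible 3-form in R^3 is dx ∧ dy ∧ dz, with coefficient
  ∂(coeff of dy∧dz)/∂x - ∂(coeff of dx∧dz)/∂y + ∂(coeff of dx∧dy)/∂z
  = ∂/∂x (-2*x - 9*y + 4*z) - ∂/∂y (-2*y) + ∂/∂z (0).
Each of these terms simplifies to sums of mixed partials that cancel in pairs. The result is 0 (by equality of mixed partials for smooth functions — Schwarz / Clairaut).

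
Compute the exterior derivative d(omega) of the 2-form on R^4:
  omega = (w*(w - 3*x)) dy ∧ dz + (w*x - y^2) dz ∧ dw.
d(omega) = (-3*w) dx ∧ dy ∧ dz + (2*w - 3*x - 2*y) dy ∧ dz ∧ dw + (w) dx ∧ dz ∧ dw

For a 2-form omega = sum_{i<j} g_{ij} dx_i ∧ dx_j, the exterior derivative is
  d(omega) = sum_{i<j} d(g_{ij}) ∧ dx_i ∧ dx_j = sum_{i<j, k} (∂g_{ij}/∂x_k) dx_k ∧ dx_i ∧ dx_j.
Expand each term, using dx_k ∧ dx_i ∧ dx_j = sgn(permutation) dx_{(a)} ∧ dx_{(b)} ∧ dx_{(c)} with (a < b < c) sorted:
  d(w*(w - 3*x)) includes (∂/∂x)(w*(w - 3*x)) dx = (-3*w) dx, which multiplied by dy ∧ dz gives (-3*w) dx ∧ dy ∧ dz
  d(w*(w - 3*x)) includes (∂/∂w)(w*(w - 3*x)) dw = (2*w - 3*x) dw, which multiplied by dy ∧ dz gives (2*w - 3*x) dy ∧ dz ∧ dw
  d(w*x - y^2) includes (∂/∂x)(w*x - y^2) dx = (w) dx, which multiplied by dz ∧ dw gives (w) dx ∧ dz ∧ dw
  d(w*x - y^2) includes (∂/∂y)(w*x - y^2) dy = (-2*y) dy, which multiplied by dz ∧ dw gives (-2*y) dy ∧ dz ∧ dw
Collecting like 3-forms: d(omega) = (-3*w) dx ∧ dy ∧ dz + (2*w - 3*x - 2*y) dy ∧ dz ∧ dw + (w) dx ∧ dz ∧ dw.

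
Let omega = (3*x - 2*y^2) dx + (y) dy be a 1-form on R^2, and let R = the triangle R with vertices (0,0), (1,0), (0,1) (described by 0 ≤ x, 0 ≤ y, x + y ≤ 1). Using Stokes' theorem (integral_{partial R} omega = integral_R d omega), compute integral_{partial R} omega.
integral_(partial R) omega = 2/3

Stokes: integral_partial_R omega = integral_R d omega with d omega = (∂Q/∂x - ∂P/∂y) dx ∧ dy.
  ∂Q/∂x = 0
  ∂P/∂y = -4*y
  integrand = ∂Q/∂x - ∂P/∂y = 4*y.
Integrating over R: integral_0^1 integral_0^{1-x} (4*y) dy dx = 2/3.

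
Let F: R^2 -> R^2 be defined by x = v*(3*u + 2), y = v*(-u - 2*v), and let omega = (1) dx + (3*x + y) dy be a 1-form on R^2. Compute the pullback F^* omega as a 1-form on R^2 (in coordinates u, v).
F^* omega = (v*(-8*u*v + 2*v^2 - 6*v + 3)) du + (-8*u^2*v - 30*u*v^2 - 6*u*v + 3*u + 8*v^3 - 24*v^2 + 2) dv

Using F^*(f dg) = (f ∘ F) d(g ∘ F), substitute each coordinate x_i by F_i(u, v) in f_i, and replace dx_i by d F_i = (∂F_i/∂u) du + (∂F_i/∂v) dv.
  For the x component: f_1(F) = 1; d F_1 = (3*v) du + (3*u + 2) dv
  For the y component: f_2(F) = 2*v*(4*u - v + 3); d F_2 = (-v) du + (-u - 4*v) dv
Combining and collecting du, dv coefficients:
  coeff of du: v*(-8*u*v + 2*v^2 - 6*v + 3)
  coeff of dv: -8*u^2*v - 30*u*v^2 - 6*u*v + 3*u + 8*v^3 - 24*v^2 + 2
F^* omega = (v*(-8*u*v + 2*v^2 - 6*v + 3)) du + (-8*u^2*v - 30*u*v^2 - 6*u*v + 3*u + 8*v^3 - 24*v^2 + 2) dv.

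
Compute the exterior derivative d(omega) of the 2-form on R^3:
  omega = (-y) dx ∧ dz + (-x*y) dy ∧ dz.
d(omega) = (1 - y) dx ∧ dy ∧ dz

For a 2-form omega = sum_{i<j} g_{ij} dx_i ∧ dx_j, the exterior derivative is
  d(omega) = sum_{i<j} d(g_{ij}) ∧ dx_i ∧ dx_j = sum_{i<j, k} (∂g_{ij}/∂x_k) dx_k ∧ dx_i ∧ dx_j.
Expand each term, using dx_k ∧ dx_i ∧ dx_j = sgn(permutation) dx_{(a)} ∧ dx_{(b)} ∧ dx_{(c)} with (a < b < c) sorted:
  d(-y) includes (∂/∂y)(-y) dy = (-1) dy, which multiplied by dx ∧ dz gives (1) dx ∧ dy ∧ dz
  d(-x*y) includes (∂/∂x)(-x*y) dx = (-y) dx, which multiplied by dy ∧ dz gives (-y) dx ∧ dy ∧ dz
Collecting like 3-forms: d(omega) = (1 - y) dx ∧ dy ∧ dz.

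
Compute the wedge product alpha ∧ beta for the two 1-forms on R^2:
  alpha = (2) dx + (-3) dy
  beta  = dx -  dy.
alpha ∧ beta = (1) dx ∧ dy

Distribute the wedge, using dx_i ∧ dx_j = -dx_j ∧ dx_i and dx_i ∧ dx_i = 0. For each pair (i, j) with i < j, the coefficient of dx_i ∧ dx_j in alpha ∧ beta is (alpha_i * beta_j - alpha_j * beta_i). Collecting: alpha ∧ beta = (1) dx ∧ dy.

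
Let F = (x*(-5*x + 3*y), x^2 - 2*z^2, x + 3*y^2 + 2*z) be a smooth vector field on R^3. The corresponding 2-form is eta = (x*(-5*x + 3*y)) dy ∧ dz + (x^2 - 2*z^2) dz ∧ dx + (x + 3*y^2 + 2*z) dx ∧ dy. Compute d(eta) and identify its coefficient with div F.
d(eta) = (-10*x + 3*y + 2) dx ∧ dy ∧ dz; div F = -10*x + 3*y + 2

For a 2-form in R^3 of the form above, applying d gives a 3-form with coefficient ∂P/∂x + ∂Q/∂y + ∂R/∂z:
  ∂P/∂x = -10*x + 3*y
  ∂Q/∂y = 0
  ∂R/∂z = 2
Sum = -10*x + 3*y + 2, which is exactly div F.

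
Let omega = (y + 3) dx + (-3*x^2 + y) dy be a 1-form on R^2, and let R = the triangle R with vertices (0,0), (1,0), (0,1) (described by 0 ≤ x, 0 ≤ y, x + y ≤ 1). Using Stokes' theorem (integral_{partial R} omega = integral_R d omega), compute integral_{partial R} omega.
integral_(partial R) omega = -3/2

Stokes: integral_partial_R omega = integral_R d omega with d omega = (∂Q/∂x - ∂P/∂y) dx ∧ dy.
  ∂Q/∂x = -6*x
  ∂P/∂y = 1
  integrand = ∂Q/∂x - ∂P/∂y = -6*x - 1.
Integrating over R: integral_0^1 integral_0^{1-x} (-6*x - 1) dy dx = -3/2.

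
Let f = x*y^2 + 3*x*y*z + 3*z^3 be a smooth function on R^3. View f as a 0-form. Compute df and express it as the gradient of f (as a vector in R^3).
df = (y*(y + 3*z)) dx + (x*(2*y + 3*z)) dy + (3*x*y + 9*z^2) dz; grad f = (y*(y + 3*z), x*(2*y + 3*z), 3*x*y + 9*z^2)

For a 0-form f, d f = (∂f/∂x) dx + (∂f/∂y) dy + (∂f/∂z) dz. The components of the vector representation are exactly the entries of grad f in Cartesian coordinates:
  ∂f/∂x = y*(y + 3*z)
  ∂f/∂y = x*(2*y + 3*z)
  ∂f/∂z = 3*x*y + 9*z^2.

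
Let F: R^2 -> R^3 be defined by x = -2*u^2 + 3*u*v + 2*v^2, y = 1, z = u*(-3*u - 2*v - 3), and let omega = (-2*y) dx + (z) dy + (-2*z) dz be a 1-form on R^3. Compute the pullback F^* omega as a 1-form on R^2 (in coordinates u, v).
F^* omega = (-36*u^3 - 36*u^2*v - 54*u^2 - 8*u*v^2 - 24*u*v - 10*u - 6*v) du + (-12*u^3 - 8*u^2*v - 12*u^2 - 6*u - 8*v) dv

Using F^*(f dg) = (f ∘ F) d(g ∘ F), substitute each coordinate x_i by F_i(u, v) in f_i, and replace dx_i by d F_i = (∂F_i/∂u) du + (∂F_i/∂v) dv.
  For the x component: f_1(F) = -2; d F_1 = (-4*u + 3*v) du + (3*u + 4*v) dv
  For the y component: f_2(F) = u*(-3*u - 2*v - 3); d F_2 = (0) du + (0) dv
  For the z component: f_3(F) = 2*u*(3*u + 2*v + 3); d F_3 = (-6*u - 2*v - 3) du + (-2*u) dv
Combining and collecting du, dv coefficients:
  coeff of du: -36*u^3 - 36*u^2*v - 54*u^2 - 8*u*v^2 - 24*u*v - 10*u - 6*v
  coeff of dv: -12*u^3 - 8*u^2*v - 12*u^2 - 6*u - 8*v
F^* omega = (-36*u^3 - 36*u^2*v - 54*u^2 - 8*u*v^2 - 24*u*v - 10*u - 6*v) du + (-12*u^3 - 8*u^2*v - 12*u^2 - 6*u - 8*v) dv.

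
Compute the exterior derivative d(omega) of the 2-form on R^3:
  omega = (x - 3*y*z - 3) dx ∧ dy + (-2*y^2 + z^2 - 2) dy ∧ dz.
d(omega) = (-3*y) dx ∧ dy ∧ dz

For a 2-form omega = sum_{i<j} g_{ij} dx_i ∧ dx_j, the exterior derivative is
  d(omega) = sum_{i<j} d(g_{ij}) ∧ dx_i ∧ dx_j = sum_{i<j, k} (∂g_{ij}/∂x_k) dx_k ∧ dx_i ∧ dx_j.
Expand each term, using dx_k ∧ dx_i ∧ dx_j = sgn(permutation) dx_{(a)} ∧ dx_{(b)} ∧ dx_{(c)} with (a < b < c) sorted:
  d(x - 3*y*z - 3) includes (∂/∂z)(x - 3*y*z - 3) dz = (-3*y) dz, which multiplied by dx ∧ dy gives (-3*y) dx ∧ dy ∧ dz
Collecting like 3-forms: d(omega) = (-3*y) dx ∧ dy ∧ dz.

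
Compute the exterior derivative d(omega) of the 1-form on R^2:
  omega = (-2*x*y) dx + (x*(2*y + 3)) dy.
d(omega) = (2*x + 2*y + 3) dx ∧ dy

For a 1-form omega = sum_i f_i dx_i, the exterior derivative is
  d(omega) = sum_{i < j} (∂f_j/∂x_i - ∂f_i/∂x_j) dx_i ∧ dx_j.
  coefficient of dx ∧ dy: ∂f_2/∂x - ∂f_1/∂y = ∂(x*(2*y + 3))/∂x - ∂(-2*x*y)/∂y = 2*x + 2*y + 3
Assembling: d(omega) = (2*x + 2*y + 3) dx ∧ dy.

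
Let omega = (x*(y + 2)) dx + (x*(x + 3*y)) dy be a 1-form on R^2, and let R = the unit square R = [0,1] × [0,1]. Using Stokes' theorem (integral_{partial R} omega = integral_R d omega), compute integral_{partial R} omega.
integral_(partial R) omega = 2

Stokes: integral_partial_R omega = integral_R d omega with d omega = (∂Q/∂x - ∂P/∂y) dx ∧ dy.
  ∂Q/∂x = 2*x + 3*y
  ∂P/∂y = x
  integrand = ∂Q/∂x - ∂P/∂y = x + 3*y.
Integrating over R: integral_0^1 integral_0^1 (x + 3*y) dx dy = 2.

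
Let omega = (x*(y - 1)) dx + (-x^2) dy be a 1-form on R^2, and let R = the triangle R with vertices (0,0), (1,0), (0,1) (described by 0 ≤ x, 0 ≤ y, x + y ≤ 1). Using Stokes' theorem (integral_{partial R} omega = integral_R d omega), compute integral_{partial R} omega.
integral_(partial R) omega = -1/2

Stokes: integral_partial_R omega = integral_R d omega with d omega = (∂Q/∂x - ∂P/∂y) dx ∧ dy.
  ∂Q/∂x = -2*x
  ∂P/∂y = x
  integrand = ∂Q/∂x - ∂P/∂y = -3*x.
Integrating over R: integral_0^1 integral_0^{1-x} (-3*x) dy dx = -1/2.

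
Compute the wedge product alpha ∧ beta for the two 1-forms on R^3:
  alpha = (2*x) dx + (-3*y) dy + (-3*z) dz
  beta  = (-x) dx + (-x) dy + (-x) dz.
alpha ∧ beta = (-x*(2*x + 3*y)) dx ∧ dy + (-x*(2*x + 3*z)) dx ∧ dz + (3*x*(y - z)) dy ∧ dz

Distribute the wedge, using dx_i ∧ dx_j = -dx_j ∧ dx_i and dx_i ∧ dx_i = 0. For each pair (i, j) with i < j, the coefficient of dx_i ∧ dx_j in alpha ∧ beta is (alpha_i * beta_j - alpha_j * beta_i). Collecting: alpha ∧ beta = (-x*(2*x + 3*y)) dx ∧ dy + (-x*(2*x + 3*z)) dx ∧ dz + (3*x*(y - z)) dy ∧ dz.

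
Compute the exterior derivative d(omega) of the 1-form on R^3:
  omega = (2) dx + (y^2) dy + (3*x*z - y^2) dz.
d(omega) = (3*z) dx ∧ dz + (-2*y) dy ∧ dz

For a 1-form omega = sum_i f_i dx_i, the exterior derivative is
  d(omega) = sum_{i < j} (∂f_j/∂x_i - ∂f_i/∂x_j) dx_i ∧ dx_j.
  coefficient of dx ∧ dz: ∂f_3/∂x - ∂f_1/∂z = ∂(3*x*z - y^2)/∂x - ∂(2)/∂z = 3*z
  coefficient of dy ∧ dz: ∂f_3/∂y - ∂f_2/∂z = ∂(3*x*z - y^2)/∂y - ∂(y^2)/∂z = -2*y
Assembling: d(omega) = (3*z) dx ∧ dz + (-2*y) dy ∧ dz.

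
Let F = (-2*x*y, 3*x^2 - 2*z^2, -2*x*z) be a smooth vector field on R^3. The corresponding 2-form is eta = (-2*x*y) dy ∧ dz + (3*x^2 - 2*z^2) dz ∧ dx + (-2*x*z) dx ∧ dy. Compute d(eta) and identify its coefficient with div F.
d(eta) = (-2*x - 2*y) dx ∧ dy ∧ dz; div F = -2*x - 2*y

For a 2-form in R^3 of the form above, applying d gives a 3-form with coefficient ∂P/∂x + ∂Q/∂y + ∂R/∂z:
  ∂P/∂x = -2*y
  ∂Q/∂y = 0
  ∂R/∂z = -2*x
Sum = -2*x - 2*y, which is exactly div F.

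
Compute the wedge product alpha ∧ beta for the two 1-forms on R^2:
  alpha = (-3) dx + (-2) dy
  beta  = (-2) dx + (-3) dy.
alpha ∧ beta = (5) dx ∧ dy

Distribute the wedge, using dx_i ∧ dx_j = -dx_j ∧ dx_i and dx_i ∧ dx_i = 0. For each pair (i, j) with i < j, the coefficient of dx_i ∧ dx_j in alpha ∧ beta is (alpha_i * beta_j - alpha_j * beta_i). Collecting: alpha ∧ beta = (5) dx ∧ dy.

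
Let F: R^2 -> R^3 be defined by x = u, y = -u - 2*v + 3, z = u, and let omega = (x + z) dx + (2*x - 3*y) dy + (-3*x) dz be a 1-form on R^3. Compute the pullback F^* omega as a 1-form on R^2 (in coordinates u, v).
F^* omega = (-6*u - 6*v + 9) du + (-10*u - 12*v + 18) dv

Using F^*(f dg) = (f ∘ F) d(g ∘ F), substitute each coordinate x_i by F_i(u, v) in f_i, and replace dx_i by d F_i = (∂F_i/∂u) du + (∂F_i/∂v) dv.
  For the x component: f_1(F) = 2*u; d F_1 = (1) du + (0) dv
  For the y component: f_2(F) = 5*u + 6*v - 9; d F_2 = (-1) du + (-2) dv
  For the z component: f_3(F) = -3*u; d F_3 = (1) du + (0) dv
Combining and collecting du, dv coefficients:
  coeff of du: -6*u - 6*v + 9
  coeff of dv: -10*u - 12*v + 18
F^* omega = (-6*u - 6*v + 9) du + (-10*u - 12*v + 18) dv.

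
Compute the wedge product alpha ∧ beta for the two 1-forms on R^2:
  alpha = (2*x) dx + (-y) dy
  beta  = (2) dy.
alpha ∧ beta = (4*x) dx ∧ dy

Distribute the wedge, using dx_i ∧ dx_j = -dx_j ∧ dx_i and dx_i ∧ dx_i = 0. For each pair (i, j) with i < j, the coefficient of dx_i ∧ dx_j in alpha ∧ beta is (alpha_i * beta_j - alpha_j * beta_i). Collecting: alpha ∧ beta = (4*x) dx ∧ dy.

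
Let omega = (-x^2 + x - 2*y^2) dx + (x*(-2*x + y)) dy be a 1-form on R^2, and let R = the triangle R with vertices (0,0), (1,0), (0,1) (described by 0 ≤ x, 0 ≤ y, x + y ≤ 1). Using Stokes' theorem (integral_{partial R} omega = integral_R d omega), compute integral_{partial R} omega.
integral_(partial R) omega = 1/6

Stokes: integral_partial_R omega = integral_R d omega with d omega = (∂Q/∂x - ∂P/∂y) dx ∧ dy.
  ∂Q/∂x = -4*x + y
  ∂P/∂y = -4*y
  integrand = ∂Q/∂x - ∂P/∂y = -4*x + 5*y.
Integrating over R: integral_0^1 integral_0^{1-x} (-4*x + 5*y) dy dx = 1/6.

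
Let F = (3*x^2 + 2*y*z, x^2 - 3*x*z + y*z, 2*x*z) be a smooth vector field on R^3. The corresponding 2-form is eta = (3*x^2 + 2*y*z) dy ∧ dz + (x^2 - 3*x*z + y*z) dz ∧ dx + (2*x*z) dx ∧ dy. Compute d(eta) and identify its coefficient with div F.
d(eta) = (8*x + z) dx ∧ dy ∧ dz; div F = 8*x + z

For a 2-form in R^3 of the form above, applying d gives a 3-form with coefficient ∂P/∂x + ∂Q/∂y + ∂R/∂z:
  ∂P/∂x = 6*x
  ∂Q/∂y = z
  ∂R/∂z = 2*x
Sum = 8*x + z, which is exactly div F.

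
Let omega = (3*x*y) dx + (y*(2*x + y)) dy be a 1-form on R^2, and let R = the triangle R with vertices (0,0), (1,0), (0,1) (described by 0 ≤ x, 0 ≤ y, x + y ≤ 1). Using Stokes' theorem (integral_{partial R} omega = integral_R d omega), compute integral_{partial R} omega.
integral_(partial R) omega = -1/6

Stokes: integral_partial_R omega = integral_R d omega with d omega = (∂Q/∂x - ∂P/∂y) dx ∧ dy.
  ∂Q/∂x = 2*y
  ∂P/∂y = 3*x
  integrand = ∂Q/∂x - ∂P/∂y = -3*x + 2*y.
Integrating over R: integral_0^1 integral_0^{1-x} (-3*x + 2*y) dy dx = -1/6.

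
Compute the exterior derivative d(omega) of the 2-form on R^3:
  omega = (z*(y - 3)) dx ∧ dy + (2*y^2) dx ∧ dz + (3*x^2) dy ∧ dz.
d(omega) = (6*x - 3*y - 3) dx ∧ dy ∧ dz

For a 2-form omega = sum_{i<j} g_{ij} dx_i ∧ dx_j, the exterior derivative is
  d(omega) = sum_{i<j} d(g_{ij}) ∧ dx_i ∧ dx_j = sum_{i<j, k} (∂g_{ij}/∂x_k) dx_k ∧ dx_i ∧ dx_j.
Expand each term, using dx_k ∧ dx_i ∧ dx_j = sgn(permutation) dx_{(a)} ∧ dx_{(b)} ∧ dx_{(c)} with (a < b < c) sorted:
  d(z*(y - 3)) includes (∂/∂z)(z*(y - 3)) dz = (y - 3) dz, which multiplied by dx ∧ dy gives (y - 3) dx ∧ dy ∧ dz
  d(2*y^2) includes (∂/∂y)(2*y^2) dy = (4*y) dy, which multiplied by dx ∧ dz gives (-4*y) dx ∧ dy ∧ dz
  d(3*x^2) includes (∂/∂x)(3*x^2) dx = (6*x) dx, which multiplied by dy ∧ dz gives (6*x) dx ∧ dy ∧ dz
Collecting like 3-forms: d(omega) = (6*x - 3*y - 3) dx ∧ dy ∧ dz.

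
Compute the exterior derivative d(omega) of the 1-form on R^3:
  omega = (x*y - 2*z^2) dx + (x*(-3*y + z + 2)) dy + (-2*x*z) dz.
d(omega) = (-x - 3*y + z + 2) dx ∧ dy + (2*z) dx ∧ dz + (-x) dy ∧ dz

For a 1-form omega = sum_i f_i dx_i, the exterior derivative is
  d(omega) = sum_{i < j} (∂f_j/∂x_i - ∂f_i/∂x_j) dx_i ∧ dx_j.
  coefficient of dx ∧ dy: ∂f_2/∂x - ∂f_1/∂y = ∂(x*(-3*y + z + 2))/∂x - ∂(x*y - 2*z^2)/∂y = -x - 3*y + z + 2
  coefficient of dx ∧ dz: ∂f_3/∂x - ∂f_1/∂z = ∂(-2*x*z)/∂x - ∂(x*y - 2*z^2)/∂z = 2*z
  coefficient of dy ∧ dz: ∂f_3/∂y - ∂f_2/∂z = ∂(-2*x*z)/∂y - ∂(x*(-3*y + z + 2))/∂z = -x
Assembling: d(omega) = (-x - 3*y + z + 2) dx ∧ dy + (2*z) dx ∧ dz + (-x) dy ∧ dz.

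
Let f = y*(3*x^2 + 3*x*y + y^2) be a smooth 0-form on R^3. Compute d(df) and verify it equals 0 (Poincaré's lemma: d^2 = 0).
d(df) = 0

Step 1: df = sum_i (∂f/∂x_i) dx_i = (3*y*(2*x + y)) dx + (3*x^2 + 6*x*y + 3*y^2) dy + (0) dz.
Step 2: Apply d again. Using the 1-form formula, the coefficient of dx ∧ dy in d(df) is ∂^2 f/∂x ∂y - ∂^2 f/∂y ∂x = (6*x + 6*y) - (6*x + 6*y) = 0 (equality of mixed partials for smooth f).
Similarly for dx ∧ dz and dy ∧ dz — all coefficients vanish. So d(df) = 0.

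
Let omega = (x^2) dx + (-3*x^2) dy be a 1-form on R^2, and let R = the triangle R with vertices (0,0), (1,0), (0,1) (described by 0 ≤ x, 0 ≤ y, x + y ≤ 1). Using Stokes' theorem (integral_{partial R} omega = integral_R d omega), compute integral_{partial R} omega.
integral_(partial R) omega = -1

Stokes: integral_partial_R omega = integral_R d omega with d omega = (∂Q/∂x - ∂P/∂y) dx ∧ dy.
  ∂Q/∂x = -6*x
  ∂P/∂y = 0
  integrand = ∂Q/∂x - ∂P/∂y = -6*x.
Integrating over R: integral_0^1 integral_0^{1-x} (-6*x) dy dx = -1.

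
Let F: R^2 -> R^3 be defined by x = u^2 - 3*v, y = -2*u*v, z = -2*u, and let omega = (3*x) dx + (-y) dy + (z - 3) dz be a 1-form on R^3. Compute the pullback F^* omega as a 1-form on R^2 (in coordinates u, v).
F^* omega = (6*u^3 - 4*u*v^2 - 18*u*v + 4*u + 6) du + (-4*u^2*v - 9*u^2 + 27*v) dv

Using F^*(f dg) = (f ∘ F) d(g ∘ F), substitute each coordinate x_i by F_i(u, v) in f_i, and replace dx_i by d F_i = (∂F_i/∂u) du + (∂F_i/∂v) dv.
  For the x component: f_1(F) = 3*u^2 - 9*v; d F_1 = (2*u) du + (-3) dv
  For the y component: f_2(F) = 2*u*v; d F_2 = (-2*v) du + (-2*u) dv
  For the z component: f_3(F) = -2*u - 3; d F_3 = (-2) du + (0) dv
Combining and collecting du, dv coefficients:
  coeff of du: 6*u^3 - 4*u*v^2 - 18*u*v + 4*u + 6
  coeff of dv: -4*u^2*v - 9*u^2 + 27*v
F^* omega = (6*u^3 - 4*u*v^2 - 18*u*v + 4*u + 6) du + (-4*u^2*v - 9*u^2 + 27*v) dv.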